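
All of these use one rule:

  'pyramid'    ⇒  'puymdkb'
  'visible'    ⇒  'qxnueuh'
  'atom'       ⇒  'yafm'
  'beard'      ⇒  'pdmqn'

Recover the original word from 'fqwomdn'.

The output letters match the input read backwards, each shifted +12: pyramid reversed is dimaryp. Read the word backwards and shift each letter +12.
Reversing it on fqwomdn: shift back: f−12=t, q−12=e, w−12=k, o−12=c, m−12=a, d−12=r, n−12=b → tekcarb; then reverse → bracket.

bracket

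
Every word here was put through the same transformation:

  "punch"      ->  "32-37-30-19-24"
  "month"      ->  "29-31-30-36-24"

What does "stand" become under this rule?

35-36-17-30-20

p is letter #16 and maps to 32: an offset of 16. Each letter is replaced by its alphabet position (a=1..z=26) + 16.
For stand: s=19→35, t=20→36, a=1→17, n=14→30, d=4→20.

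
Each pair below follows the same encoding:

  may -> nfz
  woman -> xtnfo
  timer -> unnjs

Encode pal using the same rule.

qfm

Two shifts are in play — +5 for a/e/i/o/u, +1 for every other letter.
Applying it to pal: p(cons)+1=q, a(vowel)+5=f, l(cons)+1=m.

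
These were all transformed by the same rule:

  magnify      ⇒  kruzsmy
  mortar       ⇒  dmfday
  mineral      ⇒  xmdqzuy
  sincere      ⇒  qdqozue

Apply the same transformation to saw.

The output letters match the input read backwards, each shifted +12: magnify reversed is yfingam. The word is reversed, then every letter is shifted forward by 12.
Applying it to saw: reverse → was; then shift: w+12=i, a+12=m, s+12=e.

ime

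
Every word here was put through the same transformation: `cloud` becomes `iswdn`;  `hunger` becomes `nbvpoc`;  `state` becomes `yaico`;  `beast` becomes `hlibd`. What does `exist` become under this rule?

In cloud: c→i is +6, l→s is +7, o→w is +8, u→d is +9 — the shift increases by 1 each position. Each letter shifts forward by (position + 6), i.e. 6, 7, 8, … — the shift grows by one for each successive letter.
On exist: e+6=k, x+7=e, i+8=q, s+9=b, t+10=d.

keqbd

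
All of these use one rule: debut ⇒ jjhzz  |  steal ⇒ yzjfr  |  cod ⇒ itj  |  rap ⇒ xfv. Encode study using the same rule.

yzzje

The rule splits by letter class: vowels +5, consonants +6.
On study: s(cons)+6=y, t(cons)+6=z, u(vowel)+5=z, d(cons)+6=j, y(cons)+6=e.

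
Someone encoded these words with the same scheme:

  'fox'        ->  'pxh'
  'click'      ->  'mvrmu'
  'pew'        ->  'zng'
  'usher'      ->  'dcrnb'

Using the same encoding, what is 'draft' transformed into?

nbjpd

The shift depends on letter class: consonant f→p is +10, but vowel o→x is +9. The rule splits by letter class: vowels +9, consonants +10.
Applying it to draft: d(cons)+10=n, r(cons)+10=b, a(vowel)+9=j, f(cons)+10=p, t(cons)+10=d.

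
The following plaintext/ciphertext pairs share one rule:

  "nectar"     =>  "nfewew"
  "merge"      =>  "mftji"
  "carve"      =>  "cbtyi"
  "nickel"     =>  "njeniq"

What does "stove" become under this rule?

In nectar: n→n is +0, e→f is +1, c→e is +2, t→w is +3 — the shift increases by 1 each position. The shift increases by 1 at each position, starting from +0: 0, 1, 2, ….
Applying it to stove: s+0=s, t+1=u, o+2=q, v+3=y, e+4=i.

suqyi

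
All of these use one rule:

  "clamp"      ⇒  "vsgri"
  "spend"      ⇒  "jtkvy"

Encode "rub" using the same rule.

hax

The output letters match the input read backwards, each shifted +6: clamp reversed is pmalc. Read the word backwards and shift each letter +6.
Applying it to rub: reverse → bur; then shift: b+6=h, u+6=a, r+6=x.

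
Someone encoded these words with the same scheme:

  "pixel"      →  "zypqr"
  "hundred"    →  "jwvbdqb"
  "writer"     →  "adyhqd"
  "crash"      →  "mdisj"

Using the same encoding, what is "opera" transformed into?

Each letter's alphabet position (a=0..z=25) is mapped through 15·x+8 mod 26 — an affine cipher.
On opera: o(14)→15·14+8≡10=k; p(15)→15·15+8≡25=z; e(4)→15·4+8≡16=q; r(17)→15·17+8≡3=d; a(0)→15·0+8≡8=i (all mod 26).

kzqdi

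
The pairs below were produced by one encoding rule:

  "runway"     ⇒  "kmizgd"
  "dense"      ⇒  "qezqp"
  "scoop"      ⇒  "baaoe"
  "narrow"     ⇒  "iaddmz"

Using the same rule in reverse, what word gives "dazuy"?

minor

The output letters match the input read backwards, each shifted +12: runway reversed is yawnur. Two steps: reverse the string, then apply a Caesar shift of +12.
Decoding dazuy: shift back: d−12=r, a−12=o, z−12=n, u−12=i, y−12=m → ronim; then reverse → minor.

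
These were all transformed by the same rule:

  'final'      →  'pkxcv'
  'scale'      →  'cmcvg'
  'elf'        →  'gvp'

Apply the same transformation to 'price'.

zbkmg

The shift depends on letter class: consonant f→p is +10, but vowel i→k is +2. Vowels shift forward by 2 and consonants shift forward by 10.
On price: p(cons)+10=z, r(cons)+10=b, i(vowel)+2=k, c(cons)+10=m, e(vowel)+2=g.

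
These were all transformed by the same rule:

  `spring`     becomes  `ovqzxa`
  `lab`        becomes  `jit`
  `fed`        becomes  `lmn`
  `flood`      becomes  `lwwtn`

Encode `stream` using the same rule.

The output letters match the input read backwards, each shifted +8: spring reversed is gnirps. Two steps: reverse the string, then apply a Caesar shift of +8.
For stream: reverse → maerts; then shift: m+8=u, a+8=i, e+8=m, r+8=z, t+8=b, s+8=a.

uimzba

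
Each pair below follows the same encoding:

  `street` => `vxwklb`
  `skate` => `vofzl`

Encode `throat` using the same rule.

wlwuhb

In street: s→v is +3, t→x is +4, r→w is +5, e→k is +6 — the shift increases by 1 each position. Each letter shifts forward by (position + 3), i.e. 3, 4, 5, … — the shift grows by one for each successive letter.
On throat: t+3=w, h+4=l, r+5=w, o+6=u, a+7=h, t+8=b.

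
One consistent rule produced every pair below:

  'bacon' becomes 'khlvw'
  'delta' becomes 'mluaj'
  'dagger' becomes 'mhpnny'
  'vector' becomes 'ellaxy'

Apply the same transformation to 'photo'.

Shifts by position in bacon: pos 0: b→k (+9), pos 1: a→h (+7), pos 2: c→l (+9), pos 3: o→v (+7) — repeating every 2. A repeating key of period 2 is used — shifts +9, +7 over and over.
For photo: p+9=y, h+7=o, o+9=x, t+7=a, o+9=x.

yoxax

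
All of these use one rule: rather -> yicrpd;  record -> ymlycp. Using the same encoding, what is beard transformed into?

imjbo

In rather: r→y is +7, a→i is +8, t→c is +9, h→r is +10 — the shift increases by 1 each position. Letter i (0-indexed) is shifted by i+7, so successive shifts are 7, 8, 9, ….
On beard: b+7=i, e+8=m, a+9=j, r+10=b, d+11=o.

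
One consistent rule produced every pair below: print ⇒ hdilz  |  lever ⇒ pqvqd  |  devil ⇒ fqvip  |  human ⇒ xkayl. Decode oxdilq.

p(15)→h(7) and r(17)→d(3) fit y≡11x+24 (mod 26); the inverse of 11 mod 26 is 19. Treating letters as 0–25, the rule is x ↦ 11x + 24 (mod 26).
Decoding oxdilq: o(14)→19·(14−24)≡18=s; x(23)→19·(23−24)≡7=h; d(3)→19·(3−24)≡17=r; i(8)→19·(8−24)≡8=i; l(11)→19·(11−24)≡13=n; q(16)→19·(16−24)≡4=e (all mod 26).

shrine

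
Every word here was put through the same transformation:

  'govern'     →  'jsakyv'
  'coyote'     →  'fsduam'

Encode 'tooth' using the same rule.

Each letter shifts forward by (position + 3), i.e. 3, 4, 5, … — the shift grows by one for each successive letter.
For tooth: t+3=w, o+4=s, o+5=t, t+6=z, h+7=o.

wstzo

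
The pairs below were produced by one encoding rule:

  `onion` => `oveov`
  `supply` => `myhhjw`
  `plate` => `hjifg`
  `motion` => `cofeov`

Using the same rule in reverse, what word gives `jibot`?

o(14)→o(14) and n(13)→v(21) fit y≡19x+8 (mod 26); the inverse of 19 mod 26 is 11. Each letter's alphabet position (a=0..z=25) is mapped through 19·x+8 mod 26 — an affine cipher.
Decoding jibot: j(9)→11·(9−8)≡11=l; i(8)→11·(8−8)≡0=a; b(1)→11·(1−8)≡1=b; o(14)→11·(14−8)≡14=o; t(19)→11·(19−8)≡17=r (all mod 26).

labor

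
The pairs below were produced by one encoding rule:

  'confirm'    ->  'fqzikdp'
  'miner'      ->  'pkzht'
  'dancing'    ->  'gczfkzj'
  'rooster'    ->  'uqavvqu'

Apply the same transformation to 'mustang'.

pwewczj

Shifts by position in confirm: pos 0: c→f (+3), pos 1: o→q (+2), pos 2: n→z (+12), pos 3: f→i (+3), pos 4: i→k (+2), pos 5: r→d (+12) — repeating every 3. A repeating key of period 3 is used — shifts +3, +2, +12 over and over.
Applying it to mustang: m+3=p, u+2=w, s+12=e, t+3=w, a+2=c, n+12=z, g+3=j.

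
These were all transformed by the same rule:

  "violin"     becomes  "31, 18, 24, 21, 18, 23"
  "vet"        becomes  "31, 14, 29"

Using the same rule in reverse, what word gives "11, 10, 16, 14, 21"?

Each letter is replaced by its alphabet position (a=1..z=26) + 9.
Decoding 11, 10, 16, 14, 21: 11→(11−9)÷1=2=b, 10→(10−9)÷1=1=a, 16→(16−9)÷1=7=g, 14→(14−9)÷1=5=e, 21→(21−9)÷1=12=l.

bagel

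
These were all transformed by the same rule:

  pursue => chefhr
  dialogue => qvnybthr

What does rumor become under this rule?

Compare letters: p→c is +13, u→h is +13, r→e is +13 — a constant shift. It's a constant shift of +13 (ROT13).
For rumor: r+13=e, u+13=h, m+13=z, o+13=b, r+13=e.

ehzbe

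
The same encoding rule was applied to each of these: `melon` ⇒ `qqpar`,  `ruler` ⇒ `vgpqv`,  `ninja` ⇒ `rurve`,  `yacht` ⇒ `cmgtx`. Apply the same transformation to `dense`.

Shifts by position in melon: pos 0: m→q (+4), pos 1: e→q (+12), pos 2: l→p (+4), pos 3: o→a (+12) — repeating every 2. It's a Vigenère-style cipher with numeric key [4,12]: position i shifts by key[i mod 2].
On dense: d+4=h, e+12=q, n+4=r, s+12=e, e+4=i.

hqrei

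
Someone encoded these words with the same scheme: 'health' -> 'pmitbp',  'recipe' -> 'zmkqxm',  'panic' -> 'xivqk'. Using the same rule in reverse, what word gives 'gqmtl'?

yield

Each letter is shifted forward by 8 in the alphabet (a Caesar shift of +8).
Undoing it on gqmtl: g−8=y, q−8=i, m−8=e, t−8=l, l−8=d.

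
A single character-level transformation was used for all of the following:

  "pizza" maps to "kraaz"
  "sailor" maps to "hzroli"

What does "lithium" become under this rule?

This is the alphabet-reversal cipher (Atbash): a becomes z, b becomes y, etc.
On lithium: l↔o, i↔r, t↔g, h↔s, i↔r, u↔f, m↔n.

orgsrfn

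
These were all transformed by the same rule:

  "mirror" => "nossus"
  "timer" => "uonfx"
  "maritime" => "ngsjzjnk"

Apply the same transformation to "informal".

It's a Vigenère-style cipher with numeric key [1,6,1]: position i shifts by key[i mod 3].
For informal: i+1=j, n+6=t, f+1=g, o+1=p, r+6=x, m+1=n, a+1=b, l+6=r.

jtgpxnbr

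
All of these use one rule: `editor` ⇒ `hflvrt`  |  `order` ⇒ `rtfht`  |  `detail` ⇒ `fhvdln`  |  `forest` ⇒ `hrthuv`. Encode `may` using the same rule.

oda

The rule splits by letter class: vowels +3, consonants +2.
Applying it to may: m(cons)+2=o, a(vowel)+3=d, y(cons)+2=a.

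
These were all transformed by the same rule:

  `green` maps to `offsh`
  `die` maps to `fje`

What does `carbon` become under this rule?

The output letters match the input read backwards, each shifted +1: green reversed is neerg. Two steps: reverse the string, then apply a Caesar shift of +1.
On carbon: reverse → nobrac; then shift: n+1=o, o+1=p, b+1=c, r+1=s, a+1=b, c+1=d.

opcsbd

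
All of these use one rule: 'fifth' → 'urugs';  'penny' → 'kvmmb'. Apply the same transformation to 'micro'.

Each pair mirrors across the alphabet (f↔u, i↔r, f↔u): positions sum to 25. Each letter is replaced by its mirror in the alphabet: a↔z, b↔y, c↔x, and so on (the Atbash cipher).
Applying it to micro: m↔n, i↔r, c↔x, r↔i, o↔l.

nrxil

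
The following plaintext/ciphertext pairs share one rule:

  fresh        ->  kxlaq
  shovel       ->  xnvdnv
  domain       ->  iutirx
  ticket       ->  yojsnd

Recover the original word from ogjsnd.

In fresh: f→k is +5, r→x is +6, e→l is +7, s→a is +8 — the shift increases by 1 each position. Each letter shifts forward by (position + 5), i.e. 5, 6, 7, … — the shift grows by one for each successive letter.
Undoing it on ogjsnd: o−5=j, g−6=a, j−7=c, s−8=k, n−9=e, d−10=t.

jacket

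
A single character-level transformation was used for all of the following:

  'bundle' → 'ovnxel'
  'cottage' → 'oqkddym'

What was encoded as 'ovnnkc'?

The output letters match the input read backwards, each shifted +10: bundle reversed is eldnub. The word is reversed, then every letter is shifted forward by 10.
Reversing it on ovnnkc: shift back: o−10=e, v−10=l, n−10=d, n−10=d, k−10=a, c−10=s → elddas; then reverse → saddle.

saddle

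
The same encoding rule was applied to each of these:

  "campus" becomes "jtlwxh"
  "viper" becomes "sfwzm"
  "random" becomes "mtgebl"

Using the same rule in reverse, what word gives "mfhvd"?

risky

This is an affine cipher: with a=0,…,z=25, each position x becomes (21x+19) mod 26.
Undoing it on mfhvd: m(12)→5·(12−19)≡17=r; f(5)→5·(5−19)≡8=i; h(7)→5·(7−19)≡18=s; v(21)→5·(21−19)≡10=k; d(3)→5·(3−19)≡24=y (all mod 26).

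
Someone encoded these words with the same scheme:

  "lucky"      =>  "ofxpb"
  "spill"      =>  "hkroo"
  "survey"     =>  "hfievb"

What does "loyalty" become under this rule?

Each pair mirrors across the alphabet (l↔o, u↔f, c↔x): positions sum to 25. Letters are reflected about the middle of the alphabet (position → 25−position): Atbash.
On loyalty: l↔o, o↔l, y↔b, a↔z, l↔o, t↔g, y↔b.

olbzogb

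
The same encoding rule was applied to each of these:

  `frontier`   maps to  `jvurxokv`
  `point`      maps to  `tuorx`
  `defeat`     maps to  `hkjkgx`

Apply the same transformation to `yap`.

cgt

The shift depends on letter class: consonant f→j is +4, but vowel o→u is +6. Two shifts are in play — +6 for a/e/i/o/u, +4 for every other letter.
Applying it to yap: y(cons)+4=c, a(vowel)+6=g, p(cons)+4=t.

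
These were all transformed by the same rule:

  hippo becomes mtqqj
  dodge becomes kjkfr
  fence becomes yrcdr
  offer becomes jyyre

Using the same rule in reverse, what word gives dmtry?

Treating letters as 0–25, the rule is x ↦ 7x + 15 (mod 26).
Reversing it on dmtry: d(3)→15·(3−15)≡2=c; m(12)→15·(12−15)≡7=h; t(19)→15·(19−15)≡8=i; r(17)→15·(17−15)≡4=e; y(24)→15·(24−15)≡5=f (all mod 26).

chief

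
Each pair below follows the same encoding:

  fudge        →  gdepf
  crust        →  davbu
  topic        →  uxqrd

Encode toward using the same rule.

Shifts by position in fudge: pos 0: f→g (+1), pos 1: u→d (+9), pos 2: d→e (+1), pos 3: g→p (+9) — repeating every 2. It's a Vigenère-style cipher with numeric key [1,9]: position i shifts by key[i mod 2].
On toward: t+1=u, o+9=x, w+1=x, a+9=j, r+1=s, d+9=m.

uxxjsm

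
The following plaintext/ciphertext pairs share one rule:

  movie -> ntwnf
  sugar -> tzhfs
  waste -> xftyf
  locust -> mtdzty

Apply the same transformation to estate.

fxufuj

Shifts by position in movie: pos 0: m→n (+1), pos 1: o→t (+5), pos 2: v→w (+1), pos 3: i→n (+5) — repeating every 2. It's a Vigenère-style cipher with numeric key [1,5]: position i shifts by key[i mod 2].
Applying it to estate: e+1=f, s+5=x, t+1=u, a+5=f, t+1=u, e+5=j.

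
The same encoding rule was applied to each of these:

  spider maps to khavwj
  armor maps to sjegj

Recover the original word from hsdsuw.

palace

Every letter moves 18 places later in the alphabet, wrapping around z→a.
Undoing it on hsdsuw: h−18=p, s−18=a, d−18=l, s−18=a, u−18=c, w−18=e.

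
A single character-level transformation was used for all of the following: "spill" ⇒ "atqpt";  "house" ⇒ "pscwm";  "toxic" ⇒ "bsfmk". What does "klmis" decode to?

Shifts by position in spill: pos 0: s→a (+8), pos 1: p→t (+4), pos 2: i→q (+8), pos 3: l→p (+4) — repeating every 2. The shifts repeat in a cycle of length 2: positions 0,1,… shift by +8, +4, then the pattern repeats.
Reversing it on klmis: k−8=c, l−4=h, m−8=e, i−4=e, s−8=k.

cheek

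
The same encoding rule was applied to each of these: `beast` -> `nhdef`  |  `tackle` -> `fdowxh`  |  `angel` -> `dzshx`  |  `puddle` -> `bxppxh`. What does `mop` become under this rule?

yrb

The shift depends on letter class: consonant b→n is +12, but vowel e→h is +3. Two shifts are in play — +3 for a/e/i/o/u, +12 for every other letter.
On mop: m(cons)+12=y, o(vowel)+3=r, p(cons)+12=b.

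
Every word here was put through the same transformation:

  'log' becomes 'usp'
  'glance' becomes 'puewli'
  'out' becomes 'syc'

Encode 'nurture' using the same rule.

Two shifts are in play — +4 for a/e/i/o/u, +9 for every other letter.
For nurture: n(cons)+9=w, u(vowel)+4=y, r(cons)+9=a, t(cons)+9=c, u(vowel)+4=y, r(cons)+9=a, e(vowel)+4=i.

wyacyai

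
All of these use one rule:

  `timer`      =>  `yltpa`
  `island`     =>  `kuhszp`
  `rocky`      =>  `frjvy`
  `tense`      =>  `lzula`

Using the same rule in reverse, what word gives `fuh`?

any

Read the word backwards and shift each letter +7.
Undoing it on fuh: shift back: f−7=y, u−7=n, h−7=a → yna; then reverse → any.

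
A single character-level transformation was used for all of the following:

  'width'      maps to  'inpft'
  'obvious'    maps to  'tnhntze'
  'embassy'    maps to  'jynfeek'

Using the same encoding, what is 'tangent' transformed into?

Vowels shift forward by 5 and consonants shift forward by 12.
Applying it to tangent: t(cons)+12=f, a(vowel)+5=f, n(cons)+12=z, g(cons)+12=s, e(vowel)+5=j, n(cons)+12=z, t(cons)+12=f.

ffzsjzf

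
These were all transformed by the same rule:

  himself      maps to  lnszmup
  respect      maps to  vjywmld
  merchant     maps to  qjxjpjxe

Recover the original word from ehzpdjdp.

In himself: h→l is +4, i→n is +5, m→s is +6, s→z is +7 — the shift increases by 1 each position. Letter i (0-indexed) is shifted by i+4, so successive shifts are 4, 5, 6, ….
Reversing it on ehzpdjdp: e−4=a, h−5=c, z−6=t, p−7=i, d−8=v, j−9=a, d−10=t, p−11=e.

activate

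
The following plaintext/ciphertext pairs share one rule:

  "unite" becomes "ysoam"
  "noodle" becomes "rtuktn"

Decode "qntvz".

In unite: u→y is +4, n→s is +5, i→o is +6, t→a is +7 — the shift increases by 1 each position. The shift increases by 1 at each position, starting from +4: 4, 5, 6, ….
Reversing it on qntvz: q−4=m, n−5=i, t−6=n, v−7=o, z−8=r.

minor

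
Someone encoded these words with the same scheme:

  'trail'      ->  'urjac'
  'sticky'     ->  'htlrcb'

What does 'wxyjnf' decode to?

weapon

Read the word backwards and shift each letter +9.
Decoding wxyjnf: shift back: w−9=n, x−9=o, y−9=p, j−9=a, n−9=e, f−9=w → nopaew; then reverse → weapon.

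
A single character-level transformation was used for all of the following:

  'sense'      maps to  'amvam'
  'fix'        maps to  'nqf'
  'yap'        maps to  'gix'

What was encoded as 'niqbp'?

faith

Compare letters: s→a is +8, e→m is +8, n→v is +8 — a constant shift. Every letter moves 8 places later in the alphabet, wrapping around z→a.
Reversing it on niqbp: n−8=f, i−8=a, q−8=i, b−8=t, p−8=h.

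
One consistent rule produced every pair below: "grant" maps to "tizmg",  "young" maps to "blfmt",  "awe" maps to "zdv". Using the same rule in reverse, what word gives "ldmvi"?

Each pair mirrors across the alphabet (g↔t, r↔i, a↔z): positions sum to 25. This is the alphabet-reversal cipher (Atbash): a becomes z, b becomes y, etc.
Undoing it on ldmvi: l↔o, d↔w, m↔n, v↔e, i↔r.

owner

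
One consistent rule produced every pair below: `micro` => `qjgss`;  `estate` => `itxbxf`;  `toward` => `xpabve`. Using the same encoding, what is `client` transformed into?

Shifts by position in micro: pos 0: m→q (+4), pos 1: i→j (+1), pos 2: c→g (+4), pos 3: r→s (+1) — repeating every 2. The shifts repeat in a cycle of length 2: positions 0,1,… shift by +4, +1, then the pattern repeats.
On client: c+4=g, l+1=m, i+4=m, e+1=f, n+4=r, t+1=u.

gmmfru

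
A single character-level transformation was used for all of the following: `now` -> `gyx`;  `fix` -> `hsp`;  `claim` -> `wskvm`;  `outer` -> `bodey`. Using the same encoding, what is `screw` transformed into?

gobmc

The output letters match the input read backwards, each shifted +10: now reversed is won. Two steps: reverse the string, then apply a Caesar shift of +10.
On screw: reverse → wercs; then shift: w+10=g, e+10=o, r+10=b, c+10=m, s+10=c.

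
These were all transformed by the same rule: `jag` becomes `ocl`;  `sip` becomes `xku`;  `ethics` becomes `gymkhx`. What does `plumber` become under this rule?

uqwrggw

The shift depends on letter class: consonant j→o is +5, but vowel a→c is +2. Vowels shift forward by 2 and consonants shift forward by 5.
For plumber: p(cons)+5=u, l(cons)+5=q, u(vowel)+2=w, m(cons)+5=r, b(cons)+5=g, e(vowel)+2=g, r(cons)+5=w.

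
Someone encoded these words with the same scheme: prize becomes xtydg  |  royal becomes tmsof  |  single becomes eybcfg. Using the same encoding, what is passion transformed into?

xoeeymb

Each letter's alphabet position (a=0..z=25) is mapped through 11·x+14 mod 26 — an affine cipher.
Applying it to passion: p(15)→11·15+14≡23=x; a(0)→11·0+14≡14=o; s(18)→11·18+14≡4=e; s(18)→11·18+14≡4=e; i(8)→11·8+14≡24=y; o(14)→11·14+14≡12=m; n(13)→11·13+14≡1=b (all mod 26).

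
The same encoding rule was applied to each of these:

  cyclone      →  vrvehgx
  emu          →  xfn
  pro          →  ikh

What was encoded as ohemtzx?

Compare letters: c→v is +19, y→r is +19, c→v is +19 — a constant shift. This is a Caesar cipher with shift 19.
Reversing it on ohemtzx: o−19=v, h−19=o, e−19=l, m−19=t, t−19=a, z−19=g, x−19=e.

voltage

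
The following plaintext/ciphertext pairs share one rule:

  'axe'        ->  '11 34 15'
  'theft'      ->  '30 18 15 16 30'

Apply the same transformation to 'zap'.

Letters become their 1-based position plus 10 (so a→11, b→12, …).
On zap: z=26→36, a=1→11, p=16→26.

36 11 26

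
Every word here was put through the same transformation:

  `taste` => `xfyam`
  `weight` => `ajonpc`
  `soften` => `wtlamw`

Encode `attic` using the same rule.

The shift increases by 1 at each position, starting from +4: 4, 5, 6, ….
Applying it to attic: a+4=e, t+5=y, t+6=z, i+7=p, c+8=k.

eyzpk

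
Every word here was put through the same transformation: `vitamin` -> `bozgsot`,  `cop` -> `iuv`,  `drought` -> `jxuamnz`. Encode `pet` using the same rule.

vkz

Compare letters: v→b is +6, i→o is +6, t→z is +6 — a constant shift. This is a Caesar cipher with shift 6.
On pet: p+6=v, e+6=k, t+6=z.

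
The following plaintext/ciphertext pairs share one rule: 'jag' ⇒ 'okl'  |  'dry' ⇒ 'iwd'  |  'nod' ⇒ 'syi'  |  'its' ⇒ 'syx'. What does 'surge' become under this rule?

The shift depends on letter class: consonant j→o is +5, but vowel a→k is +10. Vowels shift forward by 10 and consonants shift forward by 5.
Applying it to surge: s(cons)+5=x, u(vowel)+10=e, r(cons)+5=w, g(cons)+5=l, e(vowel)+10=o.

xewlo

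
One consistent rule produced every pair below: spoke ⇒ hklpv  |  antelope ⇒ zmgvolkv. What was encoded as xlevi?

cover

Each pair mirrors across the alphabet (s↔h, p↔k, o↔l): positions sum to 25. This is the alphabet-reversal cipher (Atbash): a becomes z, b becomes y, etc.
Decoding xlevi: x↔c, l↔o, e↔v, v↔e, i↔r.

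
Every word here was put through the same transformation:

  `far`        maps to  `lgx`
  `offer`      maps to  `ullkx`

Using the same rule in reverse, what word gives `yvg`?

Compare letters: f→l is +6, a→g is +6, r→x is +6 — a constant shift. Every letter moves 6 places later in the alphabet, wrapping around z→a.
Reversing it on yvg: y−6=s, v−6=p, g−6=a.

spa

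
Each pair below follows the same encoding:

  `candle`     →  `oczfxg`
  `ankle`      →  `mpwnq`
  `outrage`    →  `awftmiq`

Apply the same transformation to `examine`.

qzmoupq

The shifts repeat in a cycle of length 2: positions 0,1,… shift by +12, +2, then the pattern repeats.
On examine: e+12=q, x+2=z, a+12=m, m+2=o, i+12=u, n+2=p, e+12=q.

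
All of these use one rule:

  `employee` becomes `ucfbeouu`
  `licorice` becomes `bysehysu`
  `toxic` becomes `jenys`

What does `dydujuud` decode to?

nineteen

Compare letters: e→u is +16, m→c is +16, p→f is +16 — a constant shift. It's a constant shift of +16 (ROT16).
Decoding dydujuud: d−16=n, y−16=i, d−16=n, u−16=e, j−16=t, u−16=e, u−16=e, d−16=n.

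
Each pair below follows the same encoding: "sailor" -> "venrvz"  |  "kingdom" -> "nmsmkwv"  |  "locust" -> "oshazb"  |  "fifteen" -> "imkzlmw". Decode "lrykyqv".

In sailor: s→v is +3, a→e is +4, i→n is +5, l→r is +6 — the shift increases by 1 each position. The shift increases by 1 at each position, starting from +3: 3, 4, 5, ….
Reversing it on lrykyqv: l−3=i, r−4=n, y−5=t, k−6=e, y−7=r, q−8=i, v−9=m.

interim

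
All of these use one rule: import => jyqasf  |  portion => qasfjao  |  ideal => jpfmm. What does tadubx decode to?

social

Shifts by position in import: pos 0: i→j (+1), pos 1: m→y (+12), pos 2: p→q (+1), pos 3: o→a (+12) — repeating every 2. It's a Vigenère-style cipher with numeric key [1,12]: position i shifts by key[i mod 2].
Decoding tadubx: t−1=s, a−12=o, d−1=c, u−12=i, b−1=a, x−12=l.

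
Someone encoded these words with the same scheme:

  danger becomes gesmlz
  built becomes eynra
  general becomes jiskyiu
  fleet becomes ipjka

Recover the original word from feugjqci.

Each letter shifts forward by (position + 3), i.e. 3, 4, 5, … — the shift grows by one for each successive letter.
Undoing it on feugjqci: f−3=c, e−4=a, u−5=p, g−6=a, j−7=c, q−8=i, c−9=t, i−10=y.

capacity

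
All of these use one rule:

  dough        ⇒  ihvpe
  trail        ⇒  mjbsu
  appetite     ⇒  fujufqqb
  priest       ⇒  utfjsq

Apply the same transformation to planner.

The output letters match the input read backwards, each shifted +1: dough reversed is hguod. The word is reversed, then every letter is shifted forward by 1.
For planner: reverse → rennalp; then shift: r+1=s, e+1=f, n+1=o, n+1=o, a+1=b, l+1=m, p+1=q.

sfoobmq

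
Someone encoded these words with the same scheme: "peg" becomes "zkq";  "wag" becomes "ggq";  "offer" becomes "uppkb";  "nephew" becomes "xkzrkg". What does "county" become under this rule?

Two shifts are in play — +6 for a/e/i/o/u, +10 for every other letter.
For county: c(cons)+10=m, o(vowel)+6=u, u(vowel)+6=a, n(cons)+10=x, t(cons)+10=d, y(cons)+10=i.

muaxdi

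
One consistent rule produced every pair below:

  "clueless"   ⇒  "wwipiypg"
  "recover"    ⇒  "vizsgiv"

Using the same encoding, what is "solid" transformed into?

The output letters match the input read backwards, each shifted +4: clueless reversed is sseleulc. Read the word backwards and shift each letter +4.
For solid: reverse → dilos; then shift: d+4=h, i+4=m, l+4=p, o+4=s, s+4=w.

hmpsw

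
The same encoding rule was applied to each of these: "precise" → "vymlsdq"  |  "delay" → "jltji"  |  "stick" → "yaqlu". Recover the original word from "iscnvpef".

Letter i (0-indexed) is shifted by i+6, so successive shifts are 6, 7, 8, ….
Undoing it on iscnvpef: i−6=c, s−7=l, c−8=u, n−9=e, v−10=l, p−11=e, e−12=s, f−13=s.

clueless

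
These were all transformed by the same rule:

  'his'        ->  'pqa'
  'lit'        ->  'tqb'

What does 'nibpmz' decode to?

father

Compare letters: h→p is +8, i→q is +8, s→a is +8 — a constant shift. Each letter is shifted forward by 8 in the alphabet (a Caesar shift of +8).
Undoing it on nibpmz: n−8=f, i−8=a, b−8=t, p−8=h, m−8=e, z−8=r.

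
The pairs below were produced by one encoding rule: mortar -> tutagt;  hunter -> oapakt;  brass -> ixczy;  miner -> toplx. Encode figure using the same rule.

moibxg

It's a Vigenère-style cipher with numeric key [7,6,2]: position i shifts by key[i mod 3].
On figure: f+7=m, i+6=o, g+2=i, u+7=b, r+6=x, e+2=g.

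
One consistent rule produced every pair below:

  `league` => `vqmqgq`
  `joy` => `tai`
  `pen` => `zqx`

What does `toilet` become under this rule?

dauvqd

The shift depends on letter class: consonant l→v is +10, but vowel e→q is +12. Vowels shift forward by 12 and consonants shift forward by 10.
On toilet: t(cons)+10=d, o(vowel)+12=a, i(vowel)+12=u, l(cons)+10=v, e(vowel)+12=q, t(cons)+10=d.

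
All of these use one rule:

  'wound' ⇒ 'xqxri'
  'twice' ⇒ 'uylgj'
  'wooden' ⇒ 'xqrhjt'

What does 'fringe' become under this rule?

gtlrlk

Letter i (0-indexed) is shifted by i+1, so successive shifts are 1, 2, 3, ….
Applying it to fringe: f+1=g, r+2=t, i+3=l, n+4=r, g+5=l, e+6=k.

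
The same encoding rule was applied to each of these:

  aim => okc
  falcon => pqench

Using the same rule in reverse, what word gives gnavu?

style

The output letters match the input read backwards, each shifted +2: aim reversed is mia. Two steps: reverse the string, then apply a Caesar shift of +2.
Decoding gnavu: shift back: g−2=e, n−2=l, a−2=y, v−2=t, u−2=s → elyts; then reverse → style.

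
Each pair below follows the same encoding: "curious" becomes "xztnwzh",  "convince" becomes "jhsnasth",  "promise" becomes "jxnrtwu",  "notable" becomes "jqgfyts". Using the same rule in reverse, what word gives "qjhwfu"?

parcel

Read the word backwards and shift each letter +5.
Decoding qjhwfu: shift back: q−5=l, j−5=e, h−5=c, w−5=r, f−5=a, u−5=p → lecrap; then reverse → parcel.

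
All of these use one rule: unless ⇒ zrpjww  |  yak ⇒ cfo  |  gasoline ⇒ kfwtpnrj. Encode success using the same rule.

The shift depends on letter class: consonant n→r is +4, but vowel u→z is +5. Two shifts are in play — +5 for a/e/i/o/u, +4 for every other letter.
On success: s(cons)+4=w, u(vowel)+5=z, c(cons)+4=g, c(cons)+4=g, e(vowel)+5=j, s(cons)+4=w, s(cons)+4=w.

wzggjww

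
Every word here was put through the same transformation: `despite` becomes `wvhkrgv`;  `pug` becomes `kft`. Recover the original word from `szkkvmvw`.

happened

Letters are reflected about the middle of the alphabet (position → 25−position): Atbash.
Decoding szkkvmvw: s↔h, z↔a, k↔p, k↔p, v↔e, m↔n, v↔e, w↔d.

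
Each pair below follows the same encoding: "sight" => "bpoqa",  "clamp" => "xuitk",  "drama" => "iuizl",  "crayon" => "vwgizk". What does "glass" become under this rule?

Read the word backwards and shift each letter +8.
On glass: reverse → ssalg; then shift: s+8=a, s+8=a, a+8=i, l+8=t, g+8=o.

aaito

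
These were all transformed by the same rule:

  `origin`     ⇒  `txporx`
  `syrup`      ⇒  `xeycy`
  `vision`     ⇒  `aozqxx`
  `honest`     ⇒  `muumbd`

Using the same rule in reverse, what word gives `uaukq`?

punch

Letter i (0-indexed) is shifted by i+5, so successive shifts are 5, 6, 7, ….
Undoing it on uaukq: u−5=p, a−6=u, u−7=n, k−8=c, q−9=h.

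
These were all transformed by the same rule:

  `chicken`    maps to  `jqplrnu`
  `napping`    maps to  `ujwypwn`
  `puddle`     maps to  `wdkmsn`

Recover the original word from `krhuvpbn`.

Shifts by position in chicken: pos 0: c→j (+7), pos 1: h→q (+9), pos 2: i→p (+7), pos 3: c→l (+9) — repeating every 2. The shifts repeat in a cycle of length 2: positions 0,1,… shift by +7, +9, then the pattern repeats.
Decoding krhuvpbn: k−7=d, r−9=i, h−7=a, u−9=l, v−7=o, p−9=g, b−7=u, n−9=e.

dialogue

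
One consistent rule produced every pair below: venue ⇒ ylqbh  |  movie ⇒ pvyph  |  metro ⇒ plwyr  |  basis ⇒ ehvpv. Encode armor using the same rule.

Shifts by position in venue: pos 0: v→y (+3), pos 1: e→l (+7), pos 2: n→q (+3), pos 3: u→b (+7) — repeating every 2. A repeating key of period 2 is used — shifts +3, +7 over and over.
On armor: a+3=d, r+7=y, m+3=p, o+7=v, r+3=u.

dypvu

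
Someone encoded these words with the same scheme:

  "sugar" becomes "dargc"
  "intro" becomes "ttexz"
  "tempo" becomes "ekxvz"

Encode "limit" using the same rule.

woxoe

The shifts repeat in a cycle of length 2: positions 0,1,… shift by +11, +6, then the pattern repeats.
For limit: l+11=w, i+6=o, m+11=x, i+6=o, t+11=e.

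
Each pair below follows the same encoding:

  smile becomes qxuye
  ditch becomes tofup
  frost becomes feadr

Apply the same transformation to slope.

qbaxe

The output letters match the input read backwards, each shifted +12: smile reversed is elims. Two steps: reverse the string, then apply a Caesar shift of +12.
On slope: reverse → epols; then shift: e+12=q, p+12=b, o+12=a, l+12=x, s+12=e.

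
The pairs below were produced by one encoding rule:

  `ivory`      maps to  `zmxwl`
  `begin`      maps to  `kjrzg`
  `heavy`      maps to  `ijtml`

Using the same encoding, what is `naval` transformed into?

gtmty

i(8)→z(25) and v(21)→m(12) fit y≡17x+19 (mod 26); the inverse of 17 mod 26 is 23. This is an affine cipher: with a=0,…,z=25, each position x becomes (17x+19) mod 26.
For naval: n(13)→17·13+19≡6=g; a(0)→17·0+19≡19=t; v(21)→17·21+19≡12=m; a(0)→17·0+19≡19=t; l(11)→17·11+19≡24=y (all mod 26).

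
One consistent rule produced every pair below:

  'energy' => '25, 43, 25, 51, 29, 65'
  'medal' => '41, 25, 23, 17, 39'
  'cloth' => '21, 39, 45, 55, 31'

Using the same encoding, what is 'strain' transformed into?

53, 55, 51, 17, 33, 43

e(#5)→25 and n(#14)→43: differences scale by 2, so n = 2·pos + 15. The formula is n = 2×(alphabet index, a=1) + 15.
Applying it to strain: s=19→53, t=20→55, r=18→51, a=1→17, i=9→33, n=14→43.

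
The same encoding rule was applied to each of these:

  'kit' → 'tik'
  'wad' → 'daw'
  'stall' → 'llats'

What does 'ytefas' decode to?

The word is simply reversed.
Decoding ytefas: then reverse → safety.

safety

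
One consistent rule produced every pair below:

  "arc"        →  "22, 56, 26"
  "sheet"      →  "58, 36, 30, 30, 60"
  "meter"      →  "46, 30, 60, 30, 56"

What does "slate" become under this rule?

a(#1)→22 and r(#18)→56: differences scale by 2, so n = 2·pos + 20. Each letter becomes 2×(its alphabet position, a=1..z=26) + 20.
For slate: s=19→58, l=12→44, a=1→22, t=20→60, e=5→30.

58, 44, 22, 60, 30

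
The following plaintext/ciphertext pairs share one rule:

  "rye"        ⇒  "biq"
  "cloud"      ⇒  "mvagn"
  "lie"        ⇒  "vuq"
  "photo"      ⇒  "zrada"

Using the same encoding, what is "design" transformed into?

The rule splits by letter class: vowels +12, consonants +10.
Applying it to design: d(cons)+10=n, e(vowel)+12=q, s(cons)+10=c, i(vowel)+12=u, g(cons)+10=q, n(cons)+10=x.

nqcuqx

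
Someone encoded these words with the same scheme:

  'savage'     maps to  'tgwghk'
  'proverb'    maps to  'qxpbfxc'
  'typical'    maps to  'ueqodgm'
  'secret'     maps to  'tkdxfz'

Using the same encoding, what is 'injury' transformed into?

jtkase

Shifts by position in savage: pos 0: s→t (+1), pos 1: a→g (+6), pos 2: v→w (+1), pos 3: a→g (+6) — repeating every 2. It's a Vigenère-style cipher with numeric key [1,6]: position i shifts by key[i mod 2].
On injury: i+1=j, n+6=t, j+1=k, u+6=a, r+1=s, y+6=e.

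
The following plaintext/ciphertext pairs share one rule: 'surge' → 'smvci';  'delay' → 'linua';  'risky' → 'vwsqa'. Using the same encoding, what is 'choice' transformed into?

Each letter's alphabet position (a=0..z=25) is mapped through 23·x+20 mod 26 — an affine cipher.
On choice: c(2)→23·2+20≡14=o; h(7)→23·7+20≡25=z; o(14)→23·14+20≡4=e; i(8)→23·8+20≡22=w; c(2)→23·2+20≡14=o; e(4)→23·4+20≡8=i (all mod 26).

ozewoi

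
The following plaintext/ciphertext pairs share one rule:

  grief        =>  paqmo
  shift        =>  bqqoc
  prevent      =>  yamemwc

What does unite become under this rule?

The shift depends on letter class: consonant g→p is +9, but vowel i→q is +8. Vowels shift forward by 8 and consonants shift forward by 9.
On unite: u(vowel)+8=c, n(cons)+9=w, i(vowel)+8=q, t(cons)+9=c, e(vowel)+8=m.

cwqcm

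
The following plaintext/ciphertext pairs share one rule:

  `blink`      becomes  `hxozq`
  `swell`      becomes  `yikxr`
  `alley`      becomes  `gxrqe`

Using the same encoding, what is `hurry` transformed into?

Shifts by position in blink: pos 0: b→h (+6), pos 1: l→x (+12), pos 2: i→o (+6), pos 3: n→z (+12) — repeating every 2. The shifts repeat in a cycle of length 2: positions 0,1,… shift by +6, +12, then the pattern repeats.
Applying it to hurry: h+6=n, u+12=g, r+6=x, r+12=d, y+6=e.

ngxde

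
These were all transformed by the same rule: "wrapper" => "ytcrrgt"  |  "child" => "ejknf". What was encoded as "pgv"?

This is a Caesar cipher with shift 2.
Reversing it on pgv: p−2=n, g−2=e, v−2=t.

net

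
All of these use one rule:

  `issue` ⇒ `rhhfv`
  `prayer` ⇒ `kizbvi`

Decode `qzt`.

Each pair mirrors across the alphabet (i↔r, s↔h, s↔h): positions sum to 25. Letters are reflected about the middle of the alphabet (position → 25−position): Atbash.
Reversing it on qzt: q↔j, z↔a, t↔g.

jag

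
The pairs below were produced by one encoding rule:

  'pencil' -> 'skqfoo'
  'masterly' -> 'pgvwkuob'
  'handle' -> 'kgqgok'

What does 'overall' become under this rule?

uykugoo

The shift depends on letter class: consonant p→s is +3, but vowel e→k is +6. Two shifts are in play — +6 for a/e/i/o/u, +3 for every other letter.
For overall: o(vowel)+6=u, v(cons)+3=y, e(vowel)+6=k, r(cons)+3=u, a(vowel)+6=g, l(cons)+3=o, l(cons)+3=o.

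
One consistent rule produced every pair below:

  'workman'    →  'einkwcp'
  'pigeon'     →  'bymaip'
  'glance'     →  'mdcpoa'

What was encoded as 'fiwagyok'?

homesick

w(22)→e(4) and o(14)→i(8) fit y≡19x+2 (mod 26); the inverse of 19 mod 26 is 11. Treating letters as 0–25, the rule is x ↦ 19x + 2 (mod 26).
Decoding fiwagyok: f(5)→11·(5−2)≡7=h; i(8)→11·(8−2)≡14=o; w(22)→11·(22−2)≡12=m; a(0)→11·(0−2)≡4=e; g(6)→11·(6−2)≡18=s; y(24)→11·(24−2)≡8=i; o(14)→11·(14−2)≡2=c; k(10)→11·(10−2)≡10=k (all mod 26).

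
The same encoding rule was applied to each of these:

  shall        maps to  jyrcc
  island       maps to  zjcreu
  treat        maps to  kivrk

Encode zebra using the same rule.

qvsir

Compare letters: s→j is +17, h→y is +17, a→r is +17 — a constant shift. Every letter moves 17 places later in the alphabet, wrapping around z→a.
Applying it to zebra: z+17=q, e+17=v, b+17=s, r+17=i, a+17=r.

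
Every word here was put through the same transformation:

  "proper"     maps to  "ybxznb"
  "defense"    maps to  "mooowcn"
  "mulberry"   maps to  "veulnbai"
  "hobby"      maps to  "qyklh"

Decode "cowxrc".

tennis

Shifts by position in proper: pos 0: p→y (+9), pos 1: r→b (+10), pos 2: o→x (+9), pos 3: p→z (+10) — repeating every 2. A repeating key of period 2 is used — shifts +9, +10 over and over.
Decoding cowxrc: c−9=t, o−10=e, w−9=n, x−10=n, r−9=i, c−10=s.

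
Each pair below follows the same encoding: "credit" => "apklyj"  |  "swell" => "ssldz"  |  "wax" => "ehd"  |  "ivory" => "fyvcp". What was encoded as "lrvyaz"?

The output letters match the input read backwards, each shifted +7: credit reversed is tiderc. Read the word backwards and shift each letter +7.
Decoding lrvyaz: shift back: l−7=e, r−7=k, v−7=o, y−7=r, a−7=t, z−7=s → ekorts; then reverse → stroke.

stroke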